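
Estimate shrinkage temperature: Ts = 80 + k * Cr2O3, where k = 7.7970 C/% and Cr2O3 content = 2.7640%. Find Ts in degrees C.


Formula: Ts = 80 + k * Cr2O3
Substituting: Ts = 80 + 7.7970 * 2.7640
Result: 101.5509 C


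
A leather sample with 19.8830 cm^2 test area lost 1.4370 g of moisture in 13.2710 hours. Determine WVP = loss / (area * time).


Formula: WVP = loss / (area * time)
Substituting: WVP = 1.4370 / (19.8830 * 13.2710)
Result: 0.00544592 g/(cm^2*hr)


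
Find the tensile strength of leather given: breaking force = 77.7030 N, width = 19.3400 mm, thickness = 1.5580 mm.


Formula: TS = force / (width * thickness)
Substituting: TS = 77.7030 / (19.3400 * 1.5580)
Result: 2.5788 N/mm^2


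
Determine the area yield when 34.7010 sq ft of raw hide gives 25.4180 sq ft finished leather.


Formula: Yield = finished / raw * 100
Substituting: Yield = 25.4180 / 34.7010 * 100
Result: 73.2486 %


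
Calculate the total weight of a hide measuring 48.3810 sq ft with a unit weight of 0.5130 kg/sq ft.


Formula: Weight = area * weight_per_sqft
Substituting: Weight = 48.3810 * 0.5130
Result: 24.8195 kg


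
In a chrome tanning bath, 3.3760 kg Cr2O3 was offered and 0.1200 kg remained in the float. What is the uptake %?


Formula: Uptake = (offered - residual) / offered * 100
Substituting: Uptake = (3.3760 - 0.1200) / 3.3760 * 100
Result: 96.4455 %


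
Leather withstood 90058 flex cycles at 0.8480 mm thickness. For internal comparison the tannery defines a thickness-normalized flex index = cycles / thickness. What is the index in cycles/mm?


Formula: Index = cycles / thickness
Substituting: Index = 90058 / 0.8480
Result: 106200.4717 cycles/mm


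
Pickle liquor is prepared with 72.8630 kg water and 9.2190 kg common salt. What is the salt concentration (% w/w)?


Formula: Conc = salt / (water + salt) * 100
Substituting: Conc = 9.2190 / (72.8630 + 9.2190) * 100
Result: 11.2315 %


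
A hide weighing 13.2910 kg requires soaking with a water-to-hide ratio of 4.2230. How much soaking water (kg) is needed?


Formula: Water = hide_weight * ratio
Substituting: Water = 13.2910 * 4.2230
Result: 56.1279 kg


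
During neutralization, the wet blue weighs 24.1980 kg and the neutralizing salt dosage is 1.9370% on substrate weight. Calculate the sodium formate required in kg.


Formula: Neutralizer = substrate * pct / 100
Substituting: Neutralizer = 24.1980 * 1.9370 / 100
Result: 0.4687 kg


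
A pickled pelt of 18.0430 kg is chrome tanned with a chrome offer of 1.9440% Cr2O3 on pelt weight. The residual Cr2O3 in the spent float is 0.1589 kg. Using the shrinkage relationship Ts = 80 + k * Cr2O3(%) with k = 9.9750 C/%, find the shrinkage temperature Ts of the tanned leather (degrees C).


Offered = pelt * offer_pct / 100 = 18.0430 * 1.9440 / 100 = 0.3508 kg
Uptake = offered - residual = 0.3508 - 0.1589 = 0.1919 kg
Cr2O3% on pelt = uptake / pelt * 100 = 0.1919 / 18.0430 * 100 = 1.0633 %
Ts = 80 + k * Cr2O3% = 80 + 9.9750 * 1.0633 = 90.6067 C


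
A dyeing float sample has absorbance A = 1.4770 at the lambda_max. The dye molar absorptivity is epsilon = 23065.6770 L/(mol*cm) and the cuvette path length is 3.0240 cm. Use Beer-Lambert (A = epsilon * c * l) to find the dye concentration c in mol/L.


Formula: c = A / (epsilon * l)
Substituting: c = 1.4770 / (23065.6770 * 3.0240)
Result: 2.1175e-05 mol/L


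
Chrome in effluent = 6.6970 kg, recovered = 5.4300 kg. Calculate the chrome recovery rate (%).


Formula: Recovery = recovered / input * 100
Substituting: Recovery = 5.4300 / 6.6970 * 100
Result: 81.0811 %


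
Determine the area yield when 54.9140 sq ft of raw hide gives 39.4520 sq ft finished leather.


Formula: Yield = finished / raw * 100
Substituting: Yield = 39.4520 / 54.9140 * 100
Result: 71.8432 %


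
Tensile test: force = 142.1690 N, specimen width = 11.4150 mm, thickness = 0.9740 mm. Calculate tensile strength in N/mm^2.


Formula: TS = force / (width * thickness)
Substituting: TS = 142.1690 / (11.4150 * 0.9740)
Result: 12.7870 N/mm^2


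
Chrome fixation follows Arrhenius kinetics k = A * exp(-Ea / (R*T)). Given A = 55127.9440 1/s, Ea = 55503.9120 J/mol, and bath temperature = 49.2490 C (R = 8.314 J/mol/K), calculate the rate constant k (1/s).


T_K = T_C + 273.15 = 49.2490 + 273.15 = 322.3990 K
exponent = -Ea / (R * T_K) = -55503.9120 / (8.314 * 322.3990) = -20.7071
k = A * exp(exponent) = 55127.9440 * exp(-20.7071) = 5.6025e-05 1/s


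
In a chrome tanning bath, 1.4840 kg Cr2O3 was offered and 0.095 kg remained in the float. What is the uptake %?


Formula: Uptake = (offered - residual) / offered * 100
Substituting: Uptake = (1.4840 - 0.095) / 1.4840 * 100
Result: 93.5984 %


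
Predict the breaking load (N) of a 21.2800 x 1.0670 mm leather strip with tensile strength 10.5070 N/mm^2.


Formula: F = TS * w * t
Substituting: F = 10.5070 * 21.2800 * 1.0670
Result: 238.5694 N


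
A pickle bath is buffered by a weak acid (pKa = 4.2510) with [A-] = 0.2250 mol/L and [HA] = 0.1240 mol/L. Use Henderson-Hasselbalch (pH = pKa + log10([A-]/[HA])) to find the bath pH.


ratio = [A-] / [HA] = 0.2250 / 0.1240 = 1.8145
log10(ratio) = 0.2588
pH = pKa + log10(ratio) = 4.2510 + 0.2588 = 4.5098


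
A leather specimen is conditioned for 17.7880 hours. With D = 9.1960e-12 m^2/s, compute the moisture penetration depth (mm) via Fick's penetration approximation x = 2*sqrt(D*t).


t = 17.7880 hr * 3600 = 64036.8000 s
D * t = 9.1960e-12 * 64036.8000 = 5.8888e-07
x = 2 * sqrt(D*t) = 2 * sqrt(5.8888e-07) = 0.00153477 m = 1.5348 mm


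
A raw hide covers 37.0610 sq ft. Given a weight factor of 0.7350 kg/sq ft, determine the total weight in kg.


Formula: Weight = area * weight_per_sqft
Substituting: Weight = 37.0610 * 0.7350
Result: 27.2398 kg


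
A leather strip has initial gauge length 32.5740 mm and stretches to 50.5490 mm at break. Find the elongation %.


Formula: Elongation = (Lf - L0) / L0 * 100
Substituting: Elongation = (50.5490 - 32.5740) / 32.5740 * 100
Result: 55.1820 %


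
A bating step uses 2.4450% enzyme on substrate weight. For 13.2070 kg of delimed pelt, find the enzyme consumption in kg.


Formula: Enzyme = substrate * pct / 100
Substituting: Enzyme = 13.2070 * 2.4450 / 100
Result: 0.3229 kg


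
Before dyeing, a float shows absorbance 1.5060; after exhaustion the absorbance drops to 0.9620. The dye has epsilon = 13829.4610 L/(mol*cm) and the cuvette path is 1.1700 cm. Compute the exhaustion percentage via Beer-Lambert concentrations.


c_initial = A_i / (epsilon * l) = 1.5060 / (13829.4610 * 1.1700) = 9.3075e-05 mol/L
c_final = A_f / (epsilon * l) = 0.9620 / (13829.4610 * 1.1700) = 5.9454e-05 mol/L
Exhaustion = (c_initial - c_final) / c_initial * 100 = (9.3075e-05 - 5.9454e-05) / 9.3075e-05 * 100 = 36.1222 %


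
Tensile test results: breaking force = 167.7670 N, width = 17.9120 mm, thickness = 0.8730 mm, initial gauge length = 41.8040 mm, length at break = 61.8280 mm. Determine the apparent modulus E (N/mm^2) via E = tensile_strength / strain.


TS = F / (w * t) = 167.7670 / (17.9120 * 0.8730) = 10.7287 N/mm^2
strain = (Lf - L0) / L0 = (61.8280 - 41.8040) / 41.8040 = 0.4790
E = TS / strain = 10.7287 / 0.4790 = 22.3983 N/mm^2


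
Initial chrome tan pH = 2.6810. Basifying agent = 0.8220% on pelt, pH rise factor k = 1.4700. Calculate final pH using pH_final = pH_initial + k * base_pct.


Formula: pH_final = pH_initial + k * base_pct
Substituting: pH_final = 2.6810 + 1.4700 * 0.8220
Result: 3.8893


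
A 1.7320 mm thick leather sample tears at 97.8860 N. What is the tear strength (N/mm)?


Formula: Tear strength = force / thickness
Substituting: Tear strength = 97.8860 / 1.7320
Result: 56.5162 N/mm


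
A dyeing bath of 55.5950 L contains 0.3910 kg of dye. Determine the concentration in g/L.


Formula: Conc = dye_mass(kg) / volume(L) * 1000
Substituting: Conc = 0.3910 / 55.5950 * 1000
Result: 7.0330 g/L


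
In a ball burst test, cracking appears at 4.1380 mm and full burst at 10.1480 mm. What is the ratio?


Formula: Ratio = crack / burst
Substituting: Ratio = 4.1380 / 10.1480
Result: 0.4078


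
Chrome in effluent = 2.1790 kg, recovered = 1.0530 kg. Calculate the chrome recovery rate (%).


Formula: Recovery = recovered / input * 100
Substituting: Recovery = 1.0530 / 2.1790 * 100
Result: 48.3249 %


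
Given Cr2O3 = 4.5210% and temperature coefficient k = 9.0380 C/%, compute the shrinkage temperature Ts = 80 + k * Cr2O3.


Formula: Ts = 80 + k * Cr2O3
Substituting: Ts = 80 + 9.0380 * 4.5210
Result: 120.8608 C


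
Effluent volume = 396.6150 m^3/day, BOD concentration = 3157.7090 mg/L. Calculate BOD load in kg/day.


Formula: BOD_load = volume * conc / 1000
Substituting: BOD_load = 396.6150 * 3157.7090 / 1000
Result: 1252.3948 kg/day


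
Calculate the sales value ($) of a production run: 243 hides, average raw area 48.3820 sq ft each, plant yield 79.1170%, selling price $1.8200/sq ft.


Raw_total = N * avg_area = 243 * 48.3820 = 11756.8260 sq ft
Finished = Raw_total * yield / 100 = 11756.8260 * 79.1170 / 100 = 9301.6480 sq ft
Value = Finished * price = 9301.6480 * 1.8200 = 16928.9994 $


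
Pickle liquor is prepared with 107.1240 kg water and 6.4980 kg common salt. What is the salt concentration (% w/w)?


Formula: Conc = salt / (water + salt) * 100
Substituting: Conc = 6.4980 / (107.1240 + 6.4980) * 100
Result: 5.7190 %


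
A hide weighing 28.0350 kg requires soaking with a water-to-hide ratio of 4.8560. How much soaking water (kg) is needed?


Formula: Water = hide_weight * ratio
Substituting: Water = 28.0350 * 4.8560
Result: 136.1380 kg


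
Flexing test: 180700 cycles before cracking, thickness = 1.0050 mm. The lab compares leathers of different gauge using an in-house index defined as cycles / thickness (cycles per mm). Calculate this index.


Formula: Index = cycles / thickness
Substituting: Index = 180700 / 1.0050
Result: 179800.9950 cycles/mm


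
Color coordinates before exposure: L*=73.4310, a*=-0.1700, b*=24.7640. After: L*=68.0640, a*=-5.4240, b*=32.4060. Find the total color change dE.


dL = -5.3670, da = -5.2540, db = 7.6420
dE = sqrt((-5.3670)^2 + (-5.2540)^2 + 7.6420^2) = 10.7149


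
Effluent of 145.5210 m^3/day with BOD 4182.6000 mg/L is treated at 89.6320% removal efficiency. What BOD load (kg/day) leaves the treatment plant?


Load_in = volume * conc / 1000 = 145.5210 * 4182.6000 / 1000 = 608.6561 kg/day
Removed = Load_in * eff / 100 = 608.6561 * 89.6320 / 100 = 545.5507 kg/day
Load_out = Load_in - Removed = 608.6561 - 545.5507 = 63.1055 kg/day


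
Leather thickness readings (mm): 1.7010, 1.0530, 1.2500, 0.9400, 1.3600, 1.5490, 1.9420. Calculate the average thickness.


Formula: Average = sum / n
Substituting: Average = 9.7950 / 7
Result: 1.3993 mm


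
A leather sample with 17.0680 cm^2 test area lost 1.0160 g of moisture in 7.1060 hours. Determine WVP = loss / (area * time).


Formula: WVP = loss / (area * time)
Substituting: WVP = 1.0160 / (17.0680 * 7.1060)
Result: 0.00837695 g/(cm^2*hr)


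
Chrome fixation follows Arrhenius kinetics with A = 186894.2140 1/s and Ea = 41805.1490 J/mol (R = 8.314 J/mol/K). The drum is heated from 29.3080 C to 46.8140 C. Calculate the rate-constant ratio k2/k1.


T1 = 29.3080 + 273.15 = 302.4580 K; T2 = 46.8140 + 273.15 = 319.9640 K
k1 = A * exp(-Ea/(R*T1)) = 186894.2140 * exp(-41805.1490/(8.314*302.4580)) = 0.0112607 1/s
k2 = A * exp(-Ea/(R*T2)) = 186894.2140 * exp(-41805.1490/(8.314*319.9640)) = 0.0279635 1/s
k2/k1 = 0.0279635 / 0.0112607 = 2.4833


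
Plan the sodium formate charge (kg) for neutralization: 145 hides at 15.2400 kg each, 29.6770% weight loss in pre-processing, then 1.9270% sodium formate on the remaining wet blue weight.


Total_raw = N * avg_wt = 145 * 15.2400 = 2209.8000 kg
Substrate = Total_raw * (1 - loss/100) = 2209.8000 * (1 - 29.6770/100) = 1553.9977 kg
Neutralizer = Substrate * pct / 100 = 1553.9977 * 1.9270 / 100 = 29.9455 kg


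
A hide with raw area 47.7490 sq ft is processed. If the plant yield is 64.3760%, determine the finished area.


Formula: finished = raw * yield / 100
Substituting: finished = 47.7490 * 64.3760 / 100
Result: 30.7389 sq ft


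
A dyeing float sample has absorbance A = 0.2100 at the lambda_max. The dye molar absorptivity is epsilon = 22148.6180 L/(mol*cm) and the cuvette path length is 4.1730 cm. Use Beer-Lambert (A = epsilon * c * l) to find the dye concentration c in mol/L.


Formula: c = A / (epsilon * l)
Substituting: c = 0.2100 / (22148.6180 * 4.1730)
Result: 2.2721e-06 mol/L


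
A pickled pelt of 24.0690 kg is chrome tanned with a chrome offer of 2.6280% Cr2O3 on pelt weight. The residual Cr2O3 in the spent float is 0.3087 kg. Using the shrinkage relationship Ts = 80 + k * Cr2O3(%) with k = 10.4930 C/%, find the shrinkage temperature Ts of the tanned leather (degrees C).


Offered = pelt * offer_pct / 100 = 24.0690 * 2.6280 / 100 = 0.6325 kg
Uptake = offered - residual = 0.6325 - 0.3087 = 0.3238 kg
Cr2O3% on pelt = uptake / pelt * 100 = 0.3238 / 24.0690 * 100 = 1.3454 %
Ts = 80 + k * Cr2O3% = 80 + 10.4930 * 1.3454 = 94.1177 C


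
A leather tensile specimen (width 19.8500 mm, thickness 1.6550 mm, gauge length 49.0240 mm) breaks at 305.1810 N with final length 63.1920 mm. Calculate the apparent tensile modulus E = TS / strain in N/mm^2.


TS = F / (w * t) = 305.1810 / (19.8500 * 1.6550) = 9.2896 N/mm^2
strain = (Lf - L0) / L0 = (63.1920 - 49.0240) / 49.0240 = 0.2890
E = TS / strain = 9.2896 / 0.2890 = 32.1439 N/mm^2


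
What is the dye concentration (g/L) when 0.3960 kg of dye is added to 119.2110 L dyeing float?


Formula: Conc = dye_mass(kg) / volume(L) * 1000
Substituting: Conc = 0.3960 / 119.2110 * 1000
Result: 3.3218 g/L


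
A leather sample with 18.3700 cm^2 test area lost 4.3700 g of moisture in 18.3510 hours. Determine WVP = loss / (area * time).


Formula: WVP = loss / (area * time)
Substituting: WVP = 4.3700 / (18.3700 * 18.3510)
Result: 0.0129632 g/(cm^2*hr)


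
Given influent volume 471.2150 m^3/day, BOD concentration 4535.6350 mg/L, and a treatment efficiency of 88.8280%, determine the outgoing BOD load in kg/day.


Load_in = volume * conc / 1000 = 471.2150 * 4535.6350 / 1000 = 2137.2592 kg/day
Removed = Load_in * eff / 100 = 2137.2592 * 88.8280 / 100 = 1898.4846 kg/day
Load_out = Load_in - Removed = 2137.2592 - 1898.4846 = 238.7746 kg/day


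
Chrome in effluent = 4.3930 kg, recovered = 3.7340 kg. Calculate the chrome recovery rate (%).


Formula: Recovery = recovered / input * 100
Substituting: Recovery = 3.7340 / 4.3930 * 100
Result: 84.9989 %


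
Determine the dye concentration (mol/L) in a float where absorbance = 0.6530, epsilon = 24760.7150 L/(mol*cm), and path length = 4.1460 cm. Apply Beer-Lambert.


Formula: c = A / (epsilon * l)
Substituting: c = 0.6530 / (24760.7150 * 4.1460)
Result: 6.3609e-06 mol/L


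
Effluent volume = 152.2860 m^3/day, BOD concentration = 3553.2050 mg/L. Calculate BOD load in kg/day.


Formula: BOD_load = volume * conc / 1000
Substituting: BOD_load = 152.2860 * 3553.2050 / 1000
Result: 541.1034 kg/day


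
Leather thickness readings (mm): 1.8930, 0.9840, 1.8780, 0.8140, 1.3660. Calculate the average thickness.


Formula: Average = sum / n
Substituting: Average = 6.9350 / 5
Result: 1.3870 mm


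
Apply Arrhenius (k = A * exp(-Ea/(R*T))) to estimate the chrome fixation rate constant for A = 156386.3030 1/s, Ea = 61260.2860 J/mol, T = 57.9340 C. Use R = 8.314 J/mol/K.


T_K = T_C + 273.15 = 57.9340 + 273.15 = 331.0840 K
exponent = -Ea / (R * T_K) = -61260.2860 / (8.314 * 331.0840) = -22.2552
k = A * exp(exponent) = 156386.3030 * exp(-22.2552) = 3.3799e-05 1/s


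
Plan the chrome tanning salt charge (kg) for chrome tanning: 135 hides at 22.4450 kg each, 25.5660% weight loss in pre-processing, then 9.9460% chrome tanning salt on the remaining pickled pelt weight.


Total_raw = N * avg_wt = 135 * 22.4450 = 3030.0750 kg
Substrate = Total_raw * (1 - loss/100) = 3030.0750 * (1 - 25.5660/100) = 2255.4060 kg
Chrome = Substrate * pct / 100 = 2255.4060 * 9.9460 / 100 = 224.3227 kg


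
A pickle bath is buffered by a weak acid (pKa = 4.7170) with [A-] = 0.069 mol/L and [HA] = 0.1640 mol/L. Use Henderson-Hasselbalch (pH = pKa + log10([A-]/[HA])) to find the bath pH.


ratio = [A-] / [HA] = 0.069 / 0.1640 = 0.4207
log10(ratio) = -0.3760
pH = pKa + log10(ratio) = 4.7170 - 0.3760 = 4.3410


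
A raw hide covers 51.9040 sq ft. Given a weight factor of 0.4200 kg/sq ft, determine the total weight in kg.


Formula: Weight = area * weight_per_sqft
Substituting: Weight = 51.9040 * 0.4200
Result: 21.7997 kg


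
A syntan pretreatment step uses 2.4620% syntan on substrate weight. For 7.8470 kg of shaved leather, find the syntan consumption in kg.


Formula: Syntan = substrate * pct / 100
Substituting: Syntan = 7.8470 * 2.4620 / 100
Result: 0.1932 kg


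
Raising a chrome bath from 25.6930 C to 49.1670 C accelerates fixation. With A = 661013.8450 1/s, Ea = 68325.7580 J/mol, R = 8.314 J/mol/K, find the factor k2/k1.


T1 = 25.6930 + 273.15 = 298.8430 K; T2 = 49.1670 + 273.15 = 322.3170 K
k1 = A * exp(-Ea/(R*T1)) = 661013.8450 * exp(-68325.7580/(8.314*298.8430)) = 7.5361e-07 1/s
k2 = A * exp(-Ea/(R*T2)) = 661013.8450 * exp(-68325.7580/(8.314*322.3170)) = 5.5841e-06 1/s
k2/k1 = 5.5841e-06 / 7.5361e-07 = 7.4097


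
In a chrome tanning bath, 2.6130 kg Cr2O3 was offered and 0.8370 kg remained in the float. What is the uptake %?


Formula: Uptake = (offered - residual) / offered * 100
Substituting: Uptake = (2.6130 - 0.8370) / 2.6130 * 100
Result: 67.9679 %


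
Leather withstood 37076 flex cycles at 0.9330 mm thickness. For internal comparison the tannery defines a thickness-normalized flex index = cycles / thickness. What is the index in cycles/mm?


Formula: Index = cycles / thickness
Substituting: Index = 37076 / 0.9330
Result: 39738.4780 cycles/mm


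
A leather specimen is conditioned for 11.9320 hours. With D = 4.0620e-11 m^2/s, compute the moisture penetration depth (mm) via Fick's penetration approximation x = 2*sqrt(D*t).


t = 11.9320 hr * 3600 = 42955.2000 s
D * t = 4.0620e-11 * 42955.2000 = 1.7448e-06
x = 2 * sqrt(D*t) = 2 * sqrt(1.7448e-06) = 0.00264185 m = 2.6418 mm


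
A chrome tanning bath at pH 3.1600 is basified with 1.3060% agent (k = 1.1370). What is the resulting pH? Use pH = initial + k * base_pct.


Formula: pH_final = pH_initial + k * base_pct
Substituting: pH_final = 3.1600 + 1.1370 * 1.3060
Result: 4.6449


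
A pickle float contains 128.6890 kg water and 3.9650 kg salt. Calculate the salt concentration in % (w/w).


Formula: Conc = salt / (water + salt) * 100
Substituting: Conc = 3.9650 / (128.6890 + 3.9650) * 100
Result: 2.9890 %


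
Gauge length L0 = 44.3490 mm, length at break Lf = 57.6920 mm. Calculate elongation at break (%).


Formula: Elongation = (Lf - L0) / L0 * 100
Substituting: Elongation = (57.6920 - 44.3490) / 44.3490 * 100
Result: 30.0864 %


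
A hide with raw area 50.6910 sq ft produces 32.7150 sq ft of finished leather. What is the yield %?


Formula: Yield = finished / raw * 100
Substituting: Yield = 32.7150 / 50.6910 * 100
Result: 64.5381 %


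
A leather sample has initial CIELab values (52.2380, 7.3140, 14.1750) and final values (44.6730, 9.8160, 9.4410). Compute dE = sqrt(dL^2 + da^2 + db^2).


dL = -7.5650, da = 2.5020, db = -4.7340
dE = sqrt((-7.5650)^2 + 2.5020^2 + (-4.7340)^2) = 9.2682


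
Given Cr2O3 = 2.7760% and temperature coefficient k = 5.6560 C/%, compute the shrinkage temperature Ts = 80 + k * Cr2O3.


Formula: Ts = 80 + k * Cr2O3
Substituting: Ts = 80 + 5.6560 * 2.7760
Result: 95.7011 C


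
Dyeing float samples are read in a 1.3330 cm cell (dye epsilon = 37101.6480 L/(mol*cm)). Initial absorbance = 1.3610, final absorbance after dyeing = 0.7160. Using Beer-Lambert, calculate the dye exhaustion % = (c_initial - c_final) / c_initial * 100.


c_initial = A_i / (epsilon * l) = 1.3610 / (37101.6480 * 1.3330) = 2.7519e-05 mol/L
c_final = A_f / (epsilon * l) = 0.7160 / (37101.6480 * 1.3330) = 1.4477e-05 mol/L
Exhaustion = (c_initial - c_final) / c_initial * 100 = (2.7519e-05 - 1.4477e-05) / 2.7519e-05 * 100 = 47.3916 %


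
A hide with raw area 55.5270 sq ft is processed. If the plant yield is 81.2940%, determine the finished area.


Formula: finished = raw * yield / 100
Substituting: finished = 55.5270 * 81.2940 / 100
Result: 45.1401 sq ft


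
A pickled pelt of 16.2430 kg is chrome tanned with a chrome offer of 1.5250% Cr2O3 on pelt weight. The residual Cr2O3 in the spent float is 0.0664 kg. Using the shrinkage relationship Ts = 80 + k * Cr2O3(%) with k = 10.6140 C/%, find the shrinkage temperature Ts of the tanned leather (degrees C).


Offered = pelt * offer_pct / 100 = 16.2430 * 1.5250 / 100 = 0.2477 kg
Uptake = offered - residual = 0.2477 - 0.0664 = 0.1813 kg
Cr2O3% on pelt = uptake / pelt * 100 = 0.1813 / 16.2430 * 100 = 1.1162 %
Ts = 80 + k * Cr2O3% = 80 + 10.6140 * 1.1162 = 91.8474 C


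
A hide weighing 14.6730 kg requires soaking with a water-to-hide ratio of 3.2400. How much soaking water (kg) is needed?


Formula: Water = hide_weight * ratio
Substituting: Water = 14.6730 * 3.2400
Result: 47.5405 kg


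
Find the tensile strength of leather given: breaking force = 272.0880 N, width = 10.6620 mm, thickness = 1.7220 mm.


Formula: TS = force / (width * thickness)
Substituting: TS = 272.0880 / (10.6620 * 1.7220)
Result: 14.8196 N/mm^2


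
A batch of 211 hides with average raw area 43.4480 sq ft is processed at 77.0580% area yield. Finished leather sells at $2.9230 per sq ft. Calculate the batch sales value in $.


Raw_total = N * avg_area = 211 * 43.4480 = 9167.5280 sq ft
Finished = Raw_total * yield / 100 = 9167.5280 * 77.0580 / 100 = 7064.3137 sq ft
Value = Finished * price = 7064.3137 * 2.9230 = 20648.9890 $


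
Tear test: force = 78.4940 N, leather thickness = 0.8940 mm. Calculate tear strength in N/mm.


Formula: Tear strength = force / thickness
Substituting: Tear strength = 78.4940 / 0.8940
Result: 87.8009 N/mm


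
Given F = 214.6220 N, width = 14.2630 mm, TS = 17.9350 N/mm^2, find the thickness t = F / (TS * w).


Formula: t = F / (TS * w)
Substituting: t = 214.6220 / (17.9350 * 14.2630)
Result: 0.8390 mm


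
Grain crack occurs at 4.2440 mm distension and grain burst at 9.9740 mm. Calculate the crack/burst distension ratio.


Formula: Ratio = crack / burst
Substituting: Ratio = 4.2440 / 9.9740
Result: 0.4255


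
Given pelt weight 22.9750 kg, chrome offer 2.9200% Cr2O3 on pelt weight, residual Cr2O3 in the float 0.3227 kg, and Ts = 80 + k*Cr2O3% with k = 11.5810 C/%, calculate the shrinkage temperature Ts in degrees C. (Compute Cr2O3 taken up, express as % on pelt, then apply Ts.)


Offered = pelt * offer_pct / 100 = 22.9750 * 2.9200 / 100 = 0.6709 kg
Uptake = offered - residual = 0.6709 - 0.3227 = 0.3482 kg
Cr2O3% on pelt = uptake / pelt * 100 = 0.3482 / 22.9750 * 100 = 1.5154 %
Ts = 80 + k * Cr2O3% = 80 + 11.5810 * 1.5154 = 97.5502 C


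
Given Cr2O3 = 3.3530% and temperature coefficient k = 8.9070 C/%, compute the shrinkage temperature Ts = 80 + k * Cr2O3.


Formula: Ts = 80 + k * Cr2O3
Substituting: Ts = 80 + 8.9070 * 3.3530
Result: 109.8652 C


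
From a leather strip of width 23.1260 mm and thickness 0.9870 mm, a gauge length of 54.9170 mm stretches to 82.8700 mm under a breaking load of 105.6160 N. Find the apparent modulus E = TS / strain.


TS = F / (w * t) = 105.6160 / (23.1260 * 0.9870) = 4.6271 N/mm^2
strain = (Lf - L0) / L0 = (82.8700 - 54.9170) / 54.9170 = 0.5090
E = TS / strain = 4.6271 / 0.5090 = 9.0906 N/mm^2


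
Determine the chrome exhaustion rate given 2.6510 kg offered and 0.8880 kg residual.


Formula: Uptake = (offered - residual) / offered * 100
Substituting: Uptake = (2.6510 - 0.8880) / 2.6510 * 100
Result: 66.5032 %


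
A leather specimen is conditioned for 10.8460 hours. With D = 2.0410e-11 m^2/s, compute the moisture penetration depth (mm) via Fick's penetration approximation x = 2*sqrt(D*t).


t = 10.8460 hr * 3600 = 39045.6000 s
D * t = 2.0410e-11 * 39045.6000 = 7.9692e-07
x = 2 * sqrt(D*t) = 2 * sqrt(7.9692e-07) = 0.00178541 m = 1.7854 mm


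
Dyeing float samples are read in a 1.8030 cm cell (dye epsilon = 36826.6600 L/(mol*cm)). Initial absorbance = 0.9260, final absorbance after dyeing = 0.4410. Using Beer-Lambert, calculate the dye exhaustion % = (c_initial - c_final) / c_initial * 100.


c_initial = A_i / (epsilon * l) = 0.9260 / (36826.6600 * 1.8030) = 1.3946e-05 mol/L
c_final = A_f / (epsilon * l) = 0.4410 / (36826.6600 * 1.8030) = 6.6417e-06 mol/L
Exhaustion = (c_initial - c_final) / c_initial * 100 = (1.3946e-05 - 6.6417e-06) / 1.3946e-05 * 100 = 52.3758 %


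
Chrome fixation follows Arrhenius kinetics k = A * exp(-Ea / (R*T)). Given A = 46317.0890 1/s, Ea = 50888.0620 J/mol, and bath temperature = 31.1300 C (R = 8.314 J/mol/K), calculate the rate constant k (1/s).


T_K = T_C + 273.15 = 31.1300 + 273.15 = 304.2800 K
exponent = -Ea / (R * T_K) = -50888.0620 / (8.314 * 304.2800) = -20.1156
k = A * exp(exponent) = 46317.0890 * exp(-20.1156) = 8.5047e-05 1/s


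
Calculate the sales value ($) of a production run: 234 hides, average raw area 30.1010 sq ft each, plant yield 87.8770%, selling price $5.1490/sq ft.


Raw_total = N * avg_area = 234 * 30.1010 = 7043.6340 sq ft
Finished = Raw_total * yield / 100 = 7043.6340 * 87.8770 / 100 = 6189.7343 sq ft
Value = Finished * price = 6189.7343 * 5.1490 = 31870.9417 $


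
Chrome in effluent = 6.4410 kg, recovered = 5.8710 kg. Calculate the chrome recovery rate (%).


Formula: Recovery = recovered / input * 100
Substituting: Recovery = 5.8710 / 6.4410 * 100
Result: 91.1504 %


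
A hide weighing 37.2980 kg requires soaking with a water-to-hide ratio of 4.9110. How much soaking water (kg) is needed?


Formula: Water = hide_weight * ratio
Substituting: Water = 37.2980 * 4.9110
Result: 183.1705 kg


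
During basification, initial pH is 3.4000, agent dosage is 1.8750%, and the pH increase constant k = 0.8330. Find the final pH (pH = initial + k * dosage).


Formula: pH_final = pH_initial + k * base_pct
Substituting: pH_final = 3.4000 + 0.8330 * 1.8750
Result: 4.9619


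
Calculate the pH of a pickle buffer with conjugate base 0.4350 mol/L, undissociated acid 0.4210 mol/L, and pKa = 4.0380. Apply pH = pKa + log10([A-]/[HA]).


ratio = [A-] / [HA] = 0.4350 / 0.4210 = 1.0333
log10(ratio) = 0.0142072
pH = pKa + log10(ratio) = 4.0380 + 0.0142072 = 4.0522


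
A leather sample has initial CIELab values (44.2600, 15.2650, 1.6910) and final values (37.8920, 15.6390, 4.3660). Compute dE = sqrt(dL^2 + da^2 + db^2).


dL = -6.3680, da = 0.3740, db = 2.6750
dE = sqrt((-6.3680)^2 + 0.3740^2 + 2.6750^2) = 6.9171


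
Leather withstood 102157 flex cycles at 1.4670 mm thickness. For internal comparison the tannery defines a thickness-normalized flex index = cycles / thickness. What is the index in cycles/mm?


Formula: Index = cycles / thickness
Substituting: Index = 102157 / 1.4670
Result: 69636.6735 cycles/mm


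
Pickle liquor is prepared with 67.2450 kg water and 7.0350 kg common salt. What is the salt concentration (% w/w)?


Formula: Conc = salt / (water + salt) * 100
Substituting: Conc = 7.0350 / (67.2450 + 7.0350) * 100
Result: 9.4709 %


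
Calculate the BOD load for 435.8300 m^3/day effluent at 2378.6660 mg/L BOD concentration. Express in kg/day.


Formula: BOD_load = volume * conc / 1000
Substituting: BOD_load = 435.8300 * 2378.6660 / 1000
Result: 1036.6940 kg/day


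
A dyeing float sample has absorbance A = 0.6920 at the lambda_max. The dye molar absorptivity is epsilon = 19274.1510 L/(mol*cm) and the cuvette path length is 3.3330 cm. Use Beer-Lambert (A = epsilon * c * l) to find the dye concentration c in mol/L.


Formula: c = A / (epsilon * l)
Substituting: c = 0.6920 / (19274.1510 * 3.3330)
Result: 1.0772e-05 mol/L


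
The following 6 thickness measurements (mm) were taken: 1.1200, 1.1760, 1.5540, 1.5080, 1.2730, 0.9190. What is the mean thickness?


Formula: Average = sum / n
Substituting: Average = 7.5500 / 6
Result: 1.2583 mm


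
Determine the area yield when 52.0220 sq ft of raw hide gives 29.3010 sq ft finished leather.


Formula: Yield = finished / raw * 100
Substituting: Yield = 29.3010 / 52.0220 * 100
Result: 56.3242 %


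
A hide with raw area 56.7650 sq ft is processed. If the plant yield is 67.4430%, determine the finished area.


Formula: finished = raw * yield / 100
Substituting: finished = 56.7650 * 67.4430 / 100
Result: 38.2840 sq ft


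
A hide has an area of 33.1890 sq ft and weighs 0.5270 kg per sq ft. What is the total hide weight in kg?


Formula: Weight = area * weight_per_sqft
Substituting: Weight = 33.1890 * 0.5270
Result: 17.4906 kg


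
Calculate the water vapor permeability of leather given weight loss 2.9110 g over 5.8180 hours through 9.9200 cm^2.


Formula: WVP = loss / (area * time)
Substituting: WVP = 2.9110 / (9.9200 * 5.8180)
Result: 0.0504379 g/(cm^2*hr)


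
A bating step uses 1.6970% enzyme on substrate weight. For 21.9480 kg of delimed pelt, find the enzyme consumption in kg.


Formula: Enzyme = substrate * pct / 100
Substituting: Enzyme = 21.9480 * 1.6970 / 100
Result: 0.3725 kg


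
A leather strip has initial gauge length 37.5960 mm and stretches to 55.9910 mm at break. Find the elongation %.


Formula: Elongation = (Lf - L0) / L0 * 100
Substituting: Elongation = (55.9910 - 37.5960) / 37.5960 * 100
Result: 48.9281 %


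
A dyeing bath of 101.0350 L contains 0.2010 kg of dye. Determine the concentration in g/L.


Formula: Conc = dye_mass(kg) / volume(L) * 1000
Substituting: Conc = 0.2010 / 101.0350 * 1000
Result: 1.9894 g/L


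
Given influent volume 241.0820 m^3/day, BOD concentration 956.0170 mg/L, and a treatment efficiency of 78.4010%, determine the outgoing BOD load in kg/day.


Load_in = volume * conc / 1000 = 241.0820 * 956.0170 / 1000 = 230.4785 kg/day
Removed = Load_in * eff / 100 = 230.4785 * 78.4010 / 100 = 180.6974 kg/day
Load_out = Load_in - Removed = 230.4785 - 180.6974 = 49.7810 kg/day


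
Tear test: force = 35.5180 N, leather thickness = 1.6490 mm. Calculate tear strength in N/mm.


Formula: Tear strength = force / thickness
Substituting: Tear strength = 35.5180 / 1.6490
Result: 21.5391 N/mm


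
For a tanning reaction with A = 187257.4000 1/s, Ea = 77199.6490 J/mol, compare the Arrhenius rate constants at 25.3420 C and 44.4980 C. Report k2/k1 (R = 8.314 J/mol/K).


T1 = 25.3420 + 273.15 = 298.4920 K; T2 = 44.4980 + 273.15 = 317.6480 K
k1 = A * exp(-Ea/(R*T1)) = 187257.4000 * exp(-77199.6490/(8.314*298.4920)) = 5.7862e-09 1/s
k2 = A * exp(-Ea/(R*T2)) = 187257.4000 * exp(-77199.6490/(8.314*317.6480)) = 3.7768e-08 1/s
k2/k1 = 3.7768e-08 / 5.7862e-09 = 6.5273


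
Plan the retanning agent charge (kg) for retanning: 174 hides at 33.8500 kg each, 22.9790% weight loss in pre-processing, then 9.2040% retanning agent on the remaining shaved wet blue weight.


Total_raw = N * avg_wt = 174 * 33.8500 = 5889.9000 kg
Substrate = Total_raw * (1 - loss/100) = 5889.9000 * (1 - 22.9790/100) = 4536.4599 kg
Retan = Substrate * pct / 100 = 4536.4599 * 9.2040 / 100 = 417.5358 kg


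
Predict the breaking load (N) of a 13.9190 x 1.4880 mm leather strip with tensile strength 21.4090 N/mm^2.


Formula: F = TS * w * t
Substituting: F = 21.4090 * 13.9190 * 1.4880
Result: 443.4119 N


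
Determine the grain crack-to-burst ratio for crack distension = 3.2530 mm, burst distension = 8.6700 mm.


Formula: Ratio = crack / burst
Substituting: Ratio = 3.2530 / 8.6700
Result: 0.3752


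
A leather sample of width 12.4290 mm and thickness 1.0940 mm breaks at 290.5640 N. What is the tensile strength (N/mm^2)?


Formula: TS = force / (width * thickness)
Substituting: TS = 290.5640 / (12.4290 * 1.0940)
Result: 21.3692 N/mm^2


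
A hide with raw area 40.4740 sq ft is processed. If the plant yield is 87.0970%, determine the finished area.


Formula: finished = raw * yield / 100
Substituting: finished = 40.4740 * 87.0970 / 100
Result: 35.2516 sq ft


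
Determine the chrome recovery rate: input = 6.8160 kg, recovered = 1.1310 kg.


Formula: Recovery = recovered / input * 100
Substituting: Recovery = 1.1310 / 6.8160 * 100
Result: 16.5933 %


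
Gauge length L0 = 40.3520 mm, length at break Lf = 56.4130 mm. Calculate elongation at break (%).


Formula: Elongation = (Lf - L0) / L0 * 100
Substituting: Elongation = (56.4130 - 40.3520) / 40.3520 * 100
Result: 39.8022 %


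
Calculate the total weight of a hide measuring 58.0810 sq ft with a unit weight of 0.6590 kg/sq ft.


Formula: Weight = area * weight_per_sqft
Substituting: Weight = 58.0810 * 0.6590
Result: 38.2754 kg


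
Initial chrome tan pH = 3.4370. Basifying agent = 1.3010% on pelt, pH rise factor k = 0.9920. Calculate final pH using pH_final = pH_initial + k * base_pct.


Formula: pH_final = pH_initial + k * base_pct
Substituting: pH_final = 3.4370 + 0.9920 * 1.3010
Result: 4.7276


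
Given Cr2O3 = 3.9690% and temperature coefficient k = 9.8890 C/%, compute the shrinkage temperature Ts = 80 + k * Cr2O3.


Formula: Ts = 80 + k * Cr2O3
Substituting: Ts = 80 + 9.8890 * 3.9690
Result: 119.2494 C


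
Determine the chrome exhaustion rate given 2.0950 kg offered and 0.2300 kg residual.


Formula: Uptake = (offered - residual) / offered * 100
Substituting: Uptake = (2.0950 - 0.2300) / 2.0950 * 100
Result: 89.0215 %


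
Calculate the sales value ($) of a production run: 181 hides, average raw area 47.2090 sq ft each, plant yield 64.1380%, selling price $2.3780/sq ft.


Raw_total = N * avg_area = 181 * 47.2090 = 8544.8290 sq ft
Finished = Raw_total * yield / 100 = 8544.8290 * 64.1380 / 100 = 5480.4824 sq ft
Value = Finished * price = 5480.4824 * 2.3780 = 13032.5872 $


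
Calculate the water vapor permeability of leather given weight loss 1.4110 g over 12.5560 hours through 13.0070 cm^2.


Formula: WVP = loss / (area * time)
Substituting: WVP = 1.4110 / (13.0070 * 12.5560)
Result: 0.0086397 g/(cm^2*hr)


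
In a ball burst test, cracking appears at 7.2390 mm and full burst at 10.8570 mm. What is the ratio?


Formula: Ratio = crack / burst
Substituting: Ratio = 7.2390 / 10.8570
Result: 0.6668


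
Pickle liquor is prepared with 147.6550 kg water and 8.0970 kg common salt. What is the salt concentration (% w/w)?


Formula: Conc = salt / (water + salt) * 100
Substituting: Conc = 8.0970 / (147.6550 + 8.0970) * 100
Result: 5.1986 %


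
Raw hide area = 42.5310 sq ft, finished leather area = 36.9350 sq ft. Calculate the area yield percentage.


Formula: Yield = finished / raw * 100
Substituting: Yield = 36.9350 / 42.5310 * 100
Result: 86.8425 %


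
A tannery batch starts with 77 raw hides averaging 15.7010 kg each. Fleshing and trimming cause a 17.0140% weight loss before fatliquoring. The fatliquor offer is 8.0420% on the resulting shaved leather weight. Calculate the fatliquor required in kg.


Total_raw = N * avg_wt = 77 * 15.7010 = 1208.9770 kg
Substrate = Total_raw * (1 - loss/100) = 1208.9770 * (1 - 17.0140/100) = 1003.2817 kg
Fat = Substrate * pct / 100 = 1003.2817 * 8.0420 / 100 = 80.6839 kg


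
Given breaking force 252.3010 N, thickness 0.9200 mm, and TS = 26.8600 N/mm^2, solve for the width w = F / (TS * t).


Formula: w = F / (TS * t)
Substituting: w = 252.3010 / (26.8600 * 0.9200)
Result: 10.2100 mm


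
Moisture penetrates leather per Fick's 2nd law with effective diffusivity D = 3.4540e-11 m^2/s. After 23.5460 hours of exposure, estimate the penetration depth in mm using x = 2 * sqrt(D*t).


t = 23.5460 hr * 3600 = 84765.6000 s
D * t = 3.4540e-11 * 84765.6000 = 2.9278e-06
x = 2 * sqrt(D*t) = 2 * sqrt(2.9278e-06) = 0.00342217 m = 3.4222 mm


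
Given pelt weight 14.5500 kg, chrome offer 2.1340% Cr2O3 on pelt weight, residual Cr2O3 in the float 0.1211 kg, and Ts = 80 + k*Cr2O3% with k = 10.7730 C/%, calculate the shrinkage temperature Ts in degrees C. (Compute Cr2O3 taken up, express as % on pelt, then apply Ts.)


Offered = pelt * offer_pct / 100 = 14.5500 * 2.1340 / 100 = 0.3105 kg
Uptake = offered - residual = 0.3105 - 0.1211 = 0.1894 kg
Cr2O3% on pelt = uptake / pelt * 100 = 0.1894 / 14.5500 * 100 = 1.3017 %
Ts = 80 + k * Cr2O3% = 80 + 10.7730 * 1.3017 = 94.0232 C


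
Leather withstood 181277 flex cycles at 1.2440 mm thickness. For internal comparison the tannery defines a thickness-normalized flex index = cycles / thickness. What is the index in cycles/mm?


Formula: Index = cycles / thickness
Substituting: Index = 181277 / 1.2440
Result: 145721.0611 cycles/mm


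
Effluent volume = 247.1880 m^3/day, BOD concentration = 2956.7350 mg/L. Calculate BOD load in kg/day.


Formula: BOD_load = volume * conc / 1000
Substituting: BOD_load = 247.1880 * 2956.7350 / 1000
Result: 730.8694 kg/day


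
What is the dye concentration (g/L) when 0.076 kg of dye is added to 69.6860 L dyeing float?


Formula: Conc = dye_mass(kg) / volume(L) * 1000
Substituting: Conc = 0.076 / 69.6860 * 1000
Result: 1.0906 g/L


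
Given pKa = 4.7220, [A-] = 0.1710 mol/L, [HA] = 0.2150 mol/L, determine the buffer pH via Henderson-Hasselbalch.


ratio = [A-] / [HA] = 0.1710 / 0.2150 = 0.7953
log10(ratio) = -0.0994423
pH = pKa + log10(ratio) = 4.7220 - 0.0994423 = 4.6226


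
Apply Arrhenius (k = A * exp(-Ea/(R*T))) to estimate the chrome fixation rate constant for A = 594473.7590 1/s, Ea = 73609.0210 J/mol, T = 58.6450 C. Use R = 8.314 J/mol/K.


T_K = T_C + 273.15 = 58.6450 + 273.15 = 331.7950 K
exponent = -Ea / (R * T_K) = -73609.0210 / (8.314 * 331.7950) = -26.6840
k = A * exp(exponent) = 594473.7590 * exp(-26.6840) = 1.5325e-06 1/s


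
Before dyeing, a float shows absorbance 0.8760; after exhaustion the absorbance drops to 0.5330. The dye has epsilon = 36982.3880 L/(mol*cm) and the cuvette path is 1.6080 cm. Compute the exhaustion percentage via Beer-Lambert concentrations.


c_initial = A_i / (epsilon * l) = 0.8760 / (36982.3880 * 1.6080) = 1.4731e-05 mol/L
c_final = A_f / (epsilon * l) = 0.5330 / (36982.3880 * 1.6080) = 8.9629e-06 mol/L
Exhaustion = (c_initial - c_final) / c_initial * 100 = (1.4731e-05 - 8.9629e-06) / 1.4731e-05 * 100 = 39.1553 %


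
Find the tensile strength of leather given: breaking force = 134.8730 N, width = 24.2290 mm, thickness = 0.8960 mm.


Formula: TS = force / (width * thickness)
Substituting: TS = 134.8730 / (24.2290 * 0.8960)
Result: 6.2127 N/mm^2


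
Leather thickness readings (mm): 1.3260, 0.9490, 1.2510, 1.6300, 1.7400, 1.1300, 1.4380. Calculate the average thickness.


Formula: Average = sum / n
Substituting: Average = 9.4640 / 7
Result: 1.3520 mm


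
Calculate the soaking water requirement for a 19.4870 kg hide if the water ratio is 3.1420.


Formula: Water = hide_weight * ratio
Substituting: Water = 19.4870 * 3.1420
Result: 61.2282 kg


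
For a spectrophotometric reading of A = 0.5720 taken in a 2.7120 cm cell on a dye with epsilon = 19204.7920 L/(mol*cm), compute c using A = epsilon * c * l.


Formula: c = A / (epsilon * l)
Substituting: c = 0.5720 / (19204.7920 * 2.7120)
Result: 1.0982e-05 mol/L


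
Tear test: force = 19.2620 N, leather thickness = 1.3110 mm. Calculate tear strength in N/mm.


Formula: Tear strength = force / thickness
Substituting: Tear strength = 19.2620 / 1.3110
Result: 14.6926 N/mm


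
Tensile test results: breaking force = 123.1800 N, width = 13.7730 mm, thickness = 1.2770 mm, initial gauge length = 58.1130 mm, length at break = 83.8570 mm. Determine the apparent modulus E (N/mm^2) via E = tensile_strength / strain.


TS = F / (w * t) = 123.1800 / (13.7730 * 1.2770) = 7.0036 N/mm^2
strain = (Lf - L0) / L0 = (83.8570 - 58.1130) / 58.1130 = 0.4430
E = TS / strain = 7.0036 / 0.4430 = 15.8095 N/mm^2
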